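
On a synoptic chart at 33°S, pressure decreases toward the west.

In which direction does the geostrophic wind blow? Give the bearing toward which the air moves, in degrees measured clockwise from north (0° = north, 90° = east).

180°

The pressure-gradient force points toward the west (bearing 270°).
Geostrophic balance: in the Southern Hemisphere the Coriolis force deflects motion to the left, so the geostrophic wind blows 90° to the left of the pressure-gradient force (low pressure on the right).
Rotating 270° by 90° counterclockwise gives 180° — the wind blows toward the south.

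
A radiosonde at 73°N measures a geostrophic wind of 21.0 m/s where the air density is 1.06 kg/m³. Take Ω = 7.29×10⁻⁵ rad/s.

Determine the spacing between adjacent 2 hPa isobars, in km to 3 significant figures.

64.4 km

Coriolis parameter at 73°N:
f = 2Ω sin φ = 2 × 7.29×10⁻⁵ × sin 73° = 1.39×10⁻⁴ s⁻¹
Geostrophic balance rearranged: |∂P/∂n| = f ρ V_g
|∂P/∂n| = 1.39×10⁻⁴ × 1.06 × 21.0 = 3.10×10⁻³ Pa/m
Isobar spacing: Δn = ΔP/|∂P/∂n| = 200 Pa / 3.10×10⁻³ Pa/m = 64439 m ≈ 64.4 km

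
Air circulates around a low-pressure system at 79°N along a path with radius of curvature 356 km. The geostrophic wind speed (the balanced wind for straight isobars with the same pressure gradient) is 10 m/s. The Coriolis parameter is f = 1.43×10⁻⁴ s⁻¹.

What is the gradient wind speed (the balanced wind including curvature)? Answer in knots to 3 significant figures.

16.6 knots

Around a low, centrifugal force acts outward with Coriolis, so pressure-gradient force balances both:
(1/ρ)|∂P/∂n| = fV + V²/R  →  V² + fR·V − fR·V_g = 0
With fR = 1.43×10⁻⁴ × 356×10³ m = 50.9 m/s:
V = [−fR + √((fR)² + 4 fR V_g)]/2 = [−50.9 + √(50.9² + 4×50.9×10)]/2 = 8.56 m/s
Subgeostrophic (V < V_g = 10 m/s), as expected around a low.
Converting: 8.56 m/s × 1.944 = 16.6 knots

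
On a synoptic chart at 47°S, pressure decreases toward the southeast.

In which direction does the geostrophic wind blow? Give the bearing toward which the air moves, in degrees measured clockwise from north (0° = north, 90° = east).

045°

The pressure-gradient force points toward the southeast (bearing 135°).
Geostrophic balance: in the Southern Hemisphere the Coriolis force deflects motion to the left, so the geostrophic wind blows 90° to the left of the pressure-gradient force (low pressure on the right).
Rotating 135° by 90° counterclockwise gives 045° — the wind blows toward the northeast.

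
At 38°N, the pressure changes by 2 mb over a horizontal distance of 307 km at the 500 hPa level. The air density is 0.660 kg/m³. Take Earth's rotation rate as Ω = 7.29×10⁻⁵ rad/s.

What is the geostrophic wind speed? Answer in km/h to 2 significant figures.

Coriolis parameter at 38°N:
f = 2Ω sin φ = 2 × 7.29×10⁻⁵ × sin 38° = 8.98×10⁻⁵ s⁻¹
Pressure gradient: |∂P/∂n| = 200 Pa / 307000 m = 6.51×10⁻⁴ Pa/m
Geostrophic balance (pressure-gradient force = Coriolis force):
V_g = (1/(fρ)) |∂P/∂n| = 6.51×10⁻⁴ / (8.98×10⁻⁵ × 0.660) = 11.0 m/s
Converting: 11.0 m/s × 3.6 = 40 km/h

40 km/h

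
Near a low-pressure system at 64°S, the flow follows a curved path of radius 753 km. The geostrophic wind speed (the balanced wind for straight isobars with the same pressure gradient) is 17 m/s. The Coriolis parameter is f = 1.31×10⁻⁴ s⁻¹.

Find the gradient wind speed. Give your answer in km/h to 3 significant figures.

53.2 km/h

Around a low, centrifugal force acts outward with Coriolis, so pressure-gradient force balances both:
(1/ρ)|∂P/∂n| = fV + V²/R  →  V² + fR·V − fR·V_g = 0
With fR = 1.31×10⁻⁴ × 753×10³ m = 98.6 m/s:
V = [−fR + √((fR)² + 4 fR V_g)]/2 = [−98.6 + √(98.6² + 4×98.6×17)]/2 = 14.8 m/s
Subgeostrophic (V < V_g = 17 m/s), as expected around a low.
Converting: 14.8 m/s × 3.6 = 53.2 km/h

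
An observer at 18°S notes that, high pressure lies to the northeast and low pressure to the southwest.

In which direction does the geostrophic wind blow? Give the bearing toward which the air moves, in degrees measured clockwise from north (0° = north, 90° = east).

135°

The pressure-gradient force points toward the southwest (bearing 225°).
Geostrophic balance: in the Southern Hemisphere the Coriolis force deflects motion to the left, so the geostrophic wind blows 90° to the left of the pressure-gradient force (low pressure on the right).
Rotating 225° by 90° counterclockwise gives 135° — the wind blows toward the southeast.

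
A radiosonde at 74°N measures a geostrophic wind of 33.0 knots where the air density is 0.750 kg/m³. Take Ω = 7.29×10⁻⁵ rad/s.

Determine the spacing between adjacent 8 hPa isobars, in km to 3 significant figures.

448 km

Coriolis parameter at 74°N:
f = 2Ω sin φ = 2 × 7.29×10⁻⁵ × sin 74° = 1.40×10⁻⁴ s⁻¹
Wind speed in SI: 33.0 knots = 17.0 m/s
Geostrophic balance rearranged: |∂P/∂n| = f ρ V_g
|∂P/∂n| = 1.40×10⁻⁴ × 0.750 × 17.0 = 1.78×10⁻³ Pa/m
Isobar spacing: Δn = ΔP/|∂P/∂n| = 800 Pa / 1.78×10⁻³ Pa/m = 448309 m ≈ 448 km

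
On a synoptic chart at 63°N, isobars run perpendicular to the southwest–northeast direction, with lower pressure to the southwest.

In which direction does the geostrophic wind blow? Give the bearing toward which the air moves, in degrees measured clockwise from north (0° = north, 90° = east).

The pressure-gradient force points toward the southwest (bearing 225°).
Geostrophic balance: in the Northern Hemisphere the Coriolis force deflects motion to the right, so the geostrophic wind blows 90° to the right of the pressure-gradient force (low pressure on the left).
Rotating 225° by 90° clockwise gives 315° — the wind blows toward the northwest.

315°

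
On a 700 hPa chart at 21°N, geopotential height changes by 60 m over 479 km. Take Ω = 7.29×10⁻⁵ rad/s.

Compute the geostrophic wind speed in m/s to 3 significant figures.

23.5 m/s

Coriolis parameter at 21°N:
f = 2Ω sin φ = 2 × 7.29×10⁻⁵ × sin 21° = 5.23×10⁻⁵ s⁻¹
Height gradient: |∂Z/∂n| = 60 m / 479000 m = 1.25×10⁻⁴
On a pressure surface, geostrophic balance gives V_g = (g/f)|∂Z/∂n|:
V_g = 9.81 × 1.25×10⁻⁴ / 5.23×10⁻⁵ = 23.5 m/s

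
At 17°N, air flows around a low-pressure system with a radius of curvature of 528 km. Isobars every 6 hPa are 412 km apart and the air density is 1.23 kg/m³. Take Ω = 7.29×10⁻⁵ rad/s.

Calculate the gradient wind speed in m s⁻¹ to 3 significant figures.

Coriolis parameter at 17°N:
f = 2Ω sin φ = 2 × 7.29×10⁻⁵ × sin 17° = 4.26×10⁻⁵ s⁻¹
Pressure gradient: |∂P/∂n| = 600 Pa / 412000 m = 1.46×10⁻³ Pa/m
Geostrophic speed: V_g = |∂P/∂n|/(fρ) = 1.46×10⁻³/(4.26×10⁻⁵ × 1.23) = 27.8 m/s
Around a low, centrifugal force acts outward with Coriolis, so pressure-gradient force balances both:
(1/ρ)|∂P/∂n| = fV + V²/R  →  V² + fR·V − fR·V_g = 0
With fR = 4.26×10⁻⁵ × 528×10³ m = 22.5 m/s:
V = [−fR + √((fR)² + 4 fR V_g)]/2 = [−22.5 + √(22.5² + 4×22.5×27.8)]/2 = 16.2 m/s
Subgeostrophic (V < V_g = 27.8 m/s), as expected around a low.

16.2 m s⁻¹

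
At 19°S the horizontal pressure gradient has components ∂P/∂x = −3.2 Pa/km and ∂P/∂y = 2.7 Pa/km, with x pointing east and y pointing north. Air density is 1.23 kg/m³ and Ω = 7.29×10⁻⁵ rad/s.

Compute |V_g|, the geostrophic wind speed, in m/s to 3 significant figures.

71.7 m/s

Coriolis parameter at 19°S:
f = 2Ω sin φ = 2 × 7.29×10⁻⁵ × sin 19° = 4.75×10⁻⁵ s⁻¹
In the Southern Hemisphere f is negative: f = −4.75×10⁻⁵ s⁻¹.
Component geostrophic relations (x east, y north):
u_g = −(1/(fρ)) ∂P/∂y,  v_g = (1/(fρ)) ∂P/∂x
u_g = −(2.7×10⁻³)/(−4.75×10⁻⁵ × 1.23) = 46.2 m/s;  v_g = (−3.2×10⁻³)/(−4.75×10⁻⁵ × 1.23) = 54.8 m/s
|V_g| = √(u_g² + v_g²) = 71.7 m/s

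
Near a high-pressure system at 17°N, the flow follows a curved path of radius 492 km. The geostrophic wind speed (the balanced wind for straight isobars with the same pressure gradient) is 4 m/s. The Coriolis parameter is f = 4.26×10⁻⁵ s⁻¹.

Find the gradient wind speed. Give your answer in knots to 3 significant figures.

Around a high, pressure-gradient force acts outward with centrifugal, so Coriolis balances both:
fV = (1/ρ)|∂P/∂n| + V²/R  →  V² − fR·V + fR·V_g = 0
With fR = 4.26×10⁻⁵ × 492×10³ m = 21.0 m/s:
V = [fR − √((fR)² − 4 fR V_g)]/2 = [21.0 − √(21.0² − 4×21.0×4)]/2 = 5.38 m/s
Supergeostrophic (V > V_g = 4 m/s), as expected around a high.
Converting: 5.38 m/s × 1.944 = 10.5 knots

10.5 knots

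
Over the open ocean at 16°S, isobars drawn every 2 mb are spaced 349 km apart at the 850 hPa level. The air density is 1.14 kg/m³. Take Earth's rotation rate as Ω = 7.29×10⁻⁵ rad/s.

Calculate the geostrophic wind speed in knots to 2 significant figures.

24 knots

Coriolis parameter at 16°S:
f = 2Ω sin φ = 2 × 7.29×10⁻⁵ × sin 16° = 4.02×10⁻⁵ s⁻¹
Pressure gradient: |∂P/∂n| = 200 Pa / 349000 m = 5.73×10⁻⁴ Pa/m
Geostrophic balance (pressure-gradient force = Coriolis force):
V_g = (1/(fρ)) |∂P/∂n| = 5.73×10⁻⁴ / (4.02×10⁻⁵ × 1.14) = 12.5 m/s
Converting: 12.5 m/s × 1.944 = 24 knots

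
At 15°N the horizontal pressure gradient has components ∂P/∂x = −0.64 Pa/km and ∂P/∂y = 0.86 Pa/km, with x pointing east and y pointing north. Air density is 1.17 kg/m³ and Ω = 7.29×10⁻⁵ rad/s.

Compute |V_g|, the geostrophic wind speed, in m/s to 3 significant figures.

24.3 m/s

Coriolis parameter at 15°N:
f = 2Ω sin φ = 2 × 7.29×10⁻⁵ × sin 15° = 3.77×10⁻⁵ s⁻¹
Component geostrophic relations (x east, y north):
u_g = −(1/(fρ)) ∂P/∂y,  v_g = (1/(fρ)) ∂P/∂x
u_g = −(0.86×10⁻³)/(3.77×10⁻⁵ × 1.17) = −19.5 m/s;  v_g = (−0.64×10⁻³)/(3.77×10⁻⁵ × 1.17) = −14.5 m/s
|V_g| = √(u_g² + v_g²) = 24.3 m/s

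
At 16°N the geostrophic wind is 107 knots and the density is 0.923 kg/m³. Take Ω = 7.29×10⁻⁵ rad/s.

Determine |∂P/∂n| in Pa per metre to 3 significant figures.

Coriolis parameter at 16°N:
f = 2Ω sin φ = 2 × 7.29×10⁻⁵ × sin 16° = 4.02×10⁻⁵ s⁻¹
Wind speed in SI: 107 knots = 55.0 m/s
Geostrophic balance rearranged: |∂P/∂n| = f ρ V_g
|∂P/∂n| = 4.02×10⁻⁵ × 0.923 × 55.0 = 2.04×10⁻³ Pa/m

2.04×10⁻³ Pa/m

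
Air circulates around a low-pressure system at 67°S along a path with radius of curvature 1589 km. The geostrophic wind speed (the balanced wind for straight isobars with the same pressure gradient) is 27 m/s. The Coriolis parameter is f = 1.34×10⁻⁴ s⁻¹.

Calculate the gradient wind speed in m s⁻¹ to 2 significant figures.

Around a low, centrifugal force acts outward with Coriolis, so pressure-gradient force balances both:
(1/ρ)|∂P/∂n| = fV + V²/R  →  V² + fR·V − fR·V_g = 0
With fR = 1.34×10⁻⁴ × 1589×10³ m = 213 m/s:
V = [−fR + √((fR)² + 4 fR V_g)]/2 = [−213 + √(213² + 4×213×27)]/2 = 24.2 m/s
Subgeostrophic (V < V_g = 27 m/s), as expected around a low.

24 m s⁻¹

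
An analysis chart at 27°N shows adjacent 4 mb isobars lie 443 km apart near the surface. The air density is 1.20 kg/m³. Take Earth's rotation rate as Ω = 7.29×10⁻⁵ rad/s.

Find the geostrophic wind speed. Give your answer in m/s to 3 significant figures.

11.4 m/s

Coriolis parameter at 27°N:
f = 2Ω sin φ = 2 × 7.29×10⁻⁵ × sin 27° = 6.62×10⁻⁵ s⁻¹
Pressure gradient: |∂P/∂n| = 400 Pa / 443000 m = 9.03×10⁻⁴ Pa/m
Geostrophic balance (pressure-gradient force = Coriolis force):
V_g = (1/(fρ)) |∂P/∂n| = 9.03×10⁻⁴ / (6.62×10⁻⁵ × 1.20) = 11.4 m/s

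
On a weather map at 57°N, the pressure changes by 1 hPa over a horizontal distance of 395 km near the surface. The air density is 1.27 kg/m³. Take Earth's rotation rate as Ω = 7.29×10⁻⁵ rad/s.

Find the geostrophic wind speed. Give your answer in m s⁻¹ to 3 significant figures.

1.63 m s⁻¹

Coriolis parameter at 57°N:
f = 2Ω sin φ = 2 × 7.29×10⁻⁵ × sin 57° = 1.22×10⁻⁴ s⁻¹
Pressure gradient: |∂P/∂n| = 100 Pa / 395000 m = 2.53×10⁻⁴ Pa/m
Geostrophic balance (pressure-gradient force = Coriolis force):
V_g = (1/(fρ)) |∂P/∂n| = 2.53×10⁻⁴ / (1.22×10⁻⁴ × 1.27) = 1.63 m/s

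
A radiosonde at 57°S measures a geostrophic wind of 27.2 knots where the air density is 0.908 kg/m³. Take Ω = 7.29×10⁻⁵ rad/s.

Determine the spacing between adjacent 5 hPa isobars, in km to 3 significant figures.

Coriolis parameter at 57°S:
f = 2Ω sin φ = 2 × 7.29×10⁻⁵ × sin 57° = 1.22×10⁻⁴ s⁻¹
Wind speed in SI: 27.2 knots = 14.0 m/s
Geostrophic balance rearranged: |∂P/∂n| = f ρ V_g
|∂P/∂n| = 1.22×10⁻⁴ × 0.908 × 14.0 = 1.55×10⁻³ Pa/m
Isobar spacing: Δn = ΔP/|∂P/∂n| = 500 Pa / 1.55×10⁻³ Pa/m = 321831 m ≈ 322 km

322 km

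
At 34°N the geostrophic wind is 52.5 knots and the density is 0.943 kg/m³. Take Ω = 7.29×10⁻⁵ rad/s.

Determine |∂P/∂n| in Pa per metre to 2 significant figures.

Coriolis parameter at 34°N:
f = 2Ω sin φ = 2 × 7.29×10⁻⁵ × sin 34° = 8.15×10⁻⁵ s⁻¹
Wind speed in SI: 52.5 knots = 27.0 m/s
Geostrophic balance rearranged: |∂P/∂n| = f ρ V_g
|∂P/∂n| = 8.15×10⁻⁵ × 0.943 × 27.0 = 2.08×10⁻³ Pa/m

2.1×10⁻³ Pa/m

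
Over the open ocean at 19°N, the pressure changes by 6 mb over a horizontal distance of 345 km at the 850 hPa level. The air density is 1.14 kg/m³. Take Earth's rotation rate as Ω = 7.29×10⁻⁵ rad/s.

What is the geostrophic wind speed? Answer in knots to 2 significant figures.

62 knots

Coriolis parameter at 19°N:
f = 2Ω sin φ = 2 × 7.29×10⁻⁵ × sin 19° = 4.75×10⁻⁵ s⁻¹
Pressure gradient: |∂P/∂n| = 600 Pa / 345000 m = 1.74×10⁻³ Pa/m
Geostrophic balance (pressure-gradient force = Coriolis force):
V_g = (1/(fρ)) |∂P/∂n| = 1.74×10⁻³ / (4.75×10⁻⁵ × 1.14) = 32.1 m/s
Converting: 32.1 m/s × 1.944 = 62 knots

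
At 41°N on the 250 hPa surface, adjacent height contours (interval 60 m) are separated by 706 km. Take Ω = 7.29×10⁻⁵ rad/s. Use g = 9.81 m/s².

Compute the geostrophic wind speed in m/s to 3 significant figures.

8.72 m/s

Coriolis parameter at 41°N:
f = 2Ω sin φ = 2 × 7.29×10⁻⁵ × sin 41° = 9.57×10⁻⁵ s⁻¹
Height gradient: |∂Z/∂n| = 60 m / 706000 m = 8.50×10⁻⁵
On a pressure surface, geostrophic balance gives V_g = (g/f)|∂Z/∂n|:
V_g = 9.81 × 8.50×10⁻⁵ / 9.57×10⁻⁵ = 8.72 m/s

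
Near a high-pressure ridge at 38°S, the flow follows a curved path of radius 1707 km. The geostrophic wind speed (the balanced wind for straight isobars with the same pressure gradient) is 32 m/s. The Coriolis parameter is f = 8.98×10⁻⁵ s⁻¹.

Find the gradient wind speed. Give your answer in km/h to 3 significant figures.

Around a high, pressure-gradient force acts outward with centrifugal, so Coriolis balances both:
fV = (1/ρ)|∂P/∂n| + V²/R  →  V² − fR·V + fR·V_g = 0
With fR = 8.98×10⁻⁵ × 1707×10³ m = 153 m/s:
V = [fR − √((fR)² − 4 fR V_g)]/2 = [153 − √(153² − 4×153×32)]/2 = 45.5 m/s
Supergeostrophic (V > V_g = 32 m/s), as expected around a high.
Converting: 45.5 m/s × 3.6 = 164 km/h

164 km/h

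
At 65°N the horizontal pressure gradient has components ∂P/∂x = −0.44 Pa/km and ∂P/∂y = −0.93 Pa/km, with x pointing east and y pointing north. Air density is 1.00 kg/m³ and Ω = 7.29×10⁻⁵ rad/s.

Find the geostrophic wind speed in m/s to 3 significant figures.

Coriolis parameter at 65°N:
f = 2Ω sin φ = 2 × 7.29×10⁻⁵ × sin 65° = 1.32×10⁻⁴ s⁻¹
Component geostrophic relations (x east, y north):
u_g = −(1/(fρ)) ∂P/∂y,  v_g = (1/(fρ)) ∂P/∂x
u_g = −(−0.93×10⁻³)/(1.32×10⁻⁴ × 1.00) = 7.04 m/s;  v_g = (−0.44×10⁻³)/(1.32×10⁻⁴ × 1.00) = −3.33 m/s
|V_g| = √(u_g² + v_g²) = 7.79 m/s

7.79 m/s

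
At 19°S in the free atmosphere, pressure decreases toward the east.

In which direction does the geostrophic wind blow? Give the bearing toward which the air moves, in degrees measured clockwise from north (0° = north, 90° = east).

The pressure-gradient force points toward the east (bearing 090°).
Geostrophic balance: in the Southern Hemisphere the Coriolis force deflects motion to the left, so the geostrophic wind blows 90° to the left of the pressure-gradient force (low pressure on the right).
Rotating 090° by 90° counterclockwise gives 000° — the wind blows toward the north.

000°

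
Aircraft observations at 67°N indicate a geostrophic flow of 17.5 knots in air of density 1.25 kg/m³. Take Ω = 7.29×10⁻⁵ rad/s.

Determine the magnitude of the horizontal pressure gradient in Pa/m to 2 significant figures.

1.5×10⁻³ Pa/m

Coriolis parameter at 67°N:
f = 2Ω sin φ = 2 × 7.29×10⁻⁵ × sin 67° = 1.34×10⁻⁴ s⁻¹
Wind speed in SI: 17.5 knots = 9.00 m/s
Geostrophic balance rearranged: |∂P/∂n| = f ρ V_g
|∂P/∂n| = 1.34×10⁻⁴ × 1.25 × 9.00 = 1.51×10⁻³ Pa/m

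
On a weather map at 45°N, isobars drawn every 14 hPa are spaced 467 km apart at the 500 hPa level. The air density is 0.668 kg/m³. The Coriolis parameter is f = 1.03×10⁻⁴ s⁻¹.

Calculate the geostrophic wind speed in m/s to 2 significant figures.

44 m/s

Pressure gradient: |∂P/∂n| = 1400 Pa / 467000 m = 3.00×10⁻³ Pa/m
Geostrophic balance (pressure-gradient force = Coriolis force):
V_g = (1/(fρ)) |∂P/∂n| = 3.00×10⁻³ / (1.03×10⁻⁴ × 0.668) = 43.6 m/s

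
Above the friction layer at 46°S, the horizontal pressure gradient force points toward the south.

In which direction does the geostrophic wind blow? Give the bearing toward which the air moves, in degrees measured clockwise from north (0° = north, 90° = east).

The pressure-gradient force points toward the south (bearing 180°).
Geostrophic balance: in the Southern Hemisphere the Coriolis force deflects motion to the left, so the geostrophic wind blows 90° to the left of the pressure-gradient force (low pressure on the right).
Rotating 180° by 90° counterclockwise gives 090° — the wind blows toward the east.

090°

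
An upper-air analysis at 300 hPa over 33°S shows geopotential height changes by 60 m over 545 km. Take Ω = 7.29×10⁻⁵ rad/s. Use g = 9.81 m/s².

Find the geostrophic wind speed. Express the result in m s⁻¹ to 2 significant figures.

Coriolis parameter at 33°S:
f = 2Ω sin φ = 2 × 7.29×10⁻⁵ × sin 33° = 7.94×10⁻⁵ s⁻¹
Height gradient: |∂Z/∂n| = 60 m / 545000 m = 1.10×10⁻⁴
On a pressure surface, geostrophic balance gives V_g = (g/f)|∂Z/∂n|:
V_g = 9.81 × 1.10×10⁻⁴ / 7.94×10⁻⁵ = 13.6 m/s

14 m s⁻¹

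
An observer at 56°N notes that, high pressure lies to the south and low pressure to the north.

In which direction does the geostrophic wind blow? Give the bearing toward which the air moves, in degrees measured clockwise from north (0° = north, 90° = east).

The pressure-gradient force points toward the north (bearing 000°).
Geostrophic balance: in the Northern Hemisphere the Coriolis force deflects motion to the right, so the geostrophic wind blows 90° to the right of the pressure-gradient force (low pressure on the left).
Rotating 000° by 90° clockwise gives 090° — the wind blows toward the east.

090°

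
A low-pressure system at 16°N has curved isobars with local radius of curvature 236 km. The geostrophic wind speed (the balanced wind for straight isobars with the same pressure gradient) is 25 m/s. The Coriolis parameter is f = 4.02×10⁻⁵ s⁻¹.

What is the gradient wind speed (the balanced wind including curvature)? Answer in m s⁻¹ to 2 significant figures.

Around a low, centrifugal force acts outward with Coriolis, so pressure-gradient force balances both:
(1/ρ)|∂P/∂n| = fV + V²/R  →  V² + fR·V − fR·V_g = 0
With fR = 4.02×10⁻⁵ × 236×10³ m = 9.49 m/s:
V = [−fR + √((fR)² + 4 fR V_g)]/2 = [−9.49 + √(9.49² + 4×9.49×25)]/2 = 11.4 m/s
Subgeostrophic (V < V_g = 25 m/s), as expected around a low.

11 m s⁻¹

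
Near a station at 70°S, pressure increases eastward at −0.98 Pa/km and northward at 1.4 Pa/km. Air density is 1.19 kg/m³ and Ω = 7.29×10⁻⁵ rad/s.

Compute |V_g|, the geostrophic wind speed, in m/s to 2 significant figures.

Coriolis parameter at 70°S:
f = 2Ω sin φ = 2 × 7.29×10⁻⁵ × sin 70° = 1.37×10⁻⁴ s⁻¹
In the Southern Hemisphere f is negative: f = −1.37×10⁻⁴ s⁻¹.
Component geostrophic relations (x east, y north):
u_g = −(1/(fρ)) ∂P/∂y,  v_g = (1/(fρ)) ∂P/∂x
u_g = −(1.4×10⁻³)/(−1.37×10⁻⁴ × 1.19) = 8.59 m/s;  v_g = (−0.98×10⁻³)/(−1.37×10⁻⁴ × 1.19) = 6.01 m/s
|V_g| = √(u_g² + v_g²) = 10.5 m/s

10 m/s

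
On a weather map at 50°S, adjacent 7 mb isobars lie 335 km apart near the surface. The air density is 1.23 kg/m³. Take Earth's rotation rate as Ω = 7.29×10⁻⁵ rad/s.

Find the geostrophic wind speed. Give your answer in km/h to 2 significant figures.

55 km/h

Coriolis parameter at 50°S:
f = 2Ω sin φ = 2 × 7.29×10⁻⁵ × sin 50° = 1.12×10⁻⁴ s⁻¹
Pressure gradient: |∂P/∂n| = 700 Pa / 335000 m = 2.09×10⁻³ Pa/m
Geostrophic balance (pressure-gradient force = Coriolis force):
V_g = (1/(fρ)) |∂P/∂n| = 2.09×10⁻³ / (1.12×10⁻⁴ × 1.23) = 15.2 m/s
Converting: 15.2 m/s × 3.6 = 55 km/h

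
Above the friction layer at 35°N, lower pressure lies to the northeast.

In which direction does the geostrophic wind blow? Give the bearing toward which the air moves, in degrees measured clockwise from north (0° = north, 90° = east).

135°

The pressure-gradient force points toward the northeast (bearing 045°).
Geostrophic balance: in the Northern Hemisphere the Coriolis force deflects motion to the right, so the geostrophic wind blows 90° to the right of the pressure-gradient force (low pressure on the left).
Rotating 045° by 90° clockwise gives 135° — the wind blows toward the southeast.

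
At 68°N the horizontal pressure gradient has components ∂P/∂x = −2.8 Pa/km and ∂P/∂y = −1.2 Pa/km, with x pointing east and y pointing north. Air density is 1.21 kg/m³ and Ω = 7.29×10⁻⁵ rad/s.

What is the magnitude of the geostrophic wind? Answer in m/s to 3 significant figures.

Coriolis parameter at 68°N:
f = 2Ω sin φ = 2 × 7.29×10⁻⁵ × sin 68° = 1.35×10⁻⁴ s⁻¹
Component geostrophic relations (x east, y north):
u_g = −(1/(fρ)) ∂P/∂y,  v_g = (1/(fρ)) ∂P/∂x
u_g = −(−1.2×10⁻³)/(1.35×10⁻⁴ × 1.21) = 7.34 m/s;  v_g = (−2.8×10⁻³)/(1.35×10⁻⁴ × 1.21) = −17.1 m/s
|V_g| = √(u_g² + v_g²) = 18.6 m/s

18.6 m/s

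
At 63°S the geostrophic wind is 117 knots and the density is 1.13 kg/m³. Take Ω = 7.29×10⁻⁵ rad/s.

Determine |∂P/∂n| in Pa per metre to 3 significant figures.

8.84×10⁻³ Pa/m

Coriolis parameter at 63°S:
f = 2Ω sin φ = 2 × 7.29×10⁻⁵ × sin 63° = 1.30×10⁻⁴ s⁻¹
Wind speed in SI: 117 knots = 60.2 m/s
Geostrophic balance rearranged: |∂P/∂n| = f ρ V_g
|∂P/∂n| = 1.30×10⁻⁴ × 1.13 × 60.2 = 8.84×10⁻³ Pa/m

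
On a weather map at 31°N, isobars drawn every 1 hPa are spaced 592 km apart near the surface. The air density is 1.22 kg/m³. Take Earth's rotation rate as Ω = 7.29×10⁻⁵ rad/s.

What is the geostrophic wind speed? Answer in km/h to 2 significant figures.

Coriolis parameter at 31°N:
f = 2Ω sin φ = 2 × 7.29×10⁻⁵ × sin 31° = 7.51×10⁻⁵ s⁻¹
Pressure gradient: |∂P/∂n| = 100 Pa / 592000 m = 1.69×10⁻⁴ Pa/m
Geostrophic balance (pressure-gradient force = Coriolis force):
V_g = (1/(fρ)) |∂P/∂n| = 1.69×10⁻⁴ / (7.51×10⁻⁵ × 1.22) = 1.84 m/s
Converting: 1.84 m/s × 3.6 = 6.6 km/h

6.6 km/h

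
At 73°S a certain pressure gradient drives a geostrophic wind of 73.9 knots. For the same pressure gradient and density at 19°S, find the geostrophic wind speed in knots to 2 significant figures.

220 knots

With the same pressure gradient and density, V_g ∝ 1/f ∝ 1/sin φ.
V₂ = V₁ · sin φ₁ / sin φ₂ = 73.9 × sin 73° / sin 19°
V₂ = 73.9 × 0.9563/0.3256 = 220 knots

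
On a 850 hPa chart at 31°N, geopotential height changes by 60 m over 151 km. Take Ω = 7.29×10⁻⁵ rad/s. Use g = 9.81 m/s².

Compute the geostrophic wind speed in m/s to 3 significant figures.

51.9 m/s

Coriolis parameter at 31°N:
f = 2Ω sin φ = 2 × 7.29×10⁻⁵ × sin 31° = 7.51×10⁻⁵ s⁻¹
Height gradient: |∂Z/∂n| = 60 m / 151000 m = 3.97×10⁻⁴
On a pressure surface, geostrophic balance gives V_g = (g/f)|∂Z/∂n|:
V_g = 9.81 × 3.97×10⁻⁴ / 7.51×10⁻⁵ = 51.9 m/s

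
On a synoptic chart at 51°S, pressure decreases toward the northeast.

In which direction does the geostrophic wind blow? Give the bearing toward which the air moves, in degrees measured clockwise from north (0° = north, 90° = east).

315°

The pressure-gradient force points toward the northeast (bearing 045°).
Geostrophic balance: in the Southern Hemisphere the Coriolis force deflects motion to the left, so the geostrophic wind blows 90° to the left of the pressure-gradient force (low pressure on the right).
Rotating 045° by 90° counterclockwise gives 315° — the wind blows toward the northwest.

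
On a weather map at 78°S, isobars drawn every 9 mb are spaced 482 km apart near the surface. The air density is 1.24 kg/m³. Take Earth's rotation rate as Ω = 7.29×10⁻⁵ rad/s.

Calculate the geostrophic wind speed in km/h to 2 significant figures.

38 km/h

Coriolis parameter at 78°S:
f = 2Ω sin φ = 2 × 7.29×10⁻⁵ × sin 78° = 1.43×10⁻⁴ s⁻¹
Pressure gradient: |∂P/∂n| = 900 Pa / 482000 m = 1.87×10⁻³ Pa/m
Geostrophic balance (pressure-gradient force = Coriolis force):
V_g = (1/(fρ)) |∂P/∂n| = 1.87×10⁻³ / (1.43×10⁻⁴ × 1.24) = 10.6 m/s
Converting: 10.6 m/s × 3.6 = 38 km/h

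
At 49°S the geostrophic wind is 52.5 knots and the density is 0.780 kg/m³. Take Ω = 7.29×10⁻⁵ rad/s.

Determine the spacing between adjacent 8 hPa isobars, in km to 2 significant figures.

350 km

Coriolis parameter at 49°S:
f = 2Ω sin φ = 2 × 7.29×10⁻⁵ × sin 49° = 1.10×10⁻⁴ s⁻¹
Wind speed in SI: 52.5 knots = 27.0 m/s
Geostrophic balance rearranged: |∂P/∂n| = f ρ V_g
|∂P/∂n| = 1.10×10⁻⁴ × 0.780 × 27.0 = 2.32×10⁻³ Pa/m
Isobar spacing: Δn = ΔP/|∂P/∂n| = 800 Pa / 2.32×10⁻³ Pa/m = 345112 m ≈ 350 km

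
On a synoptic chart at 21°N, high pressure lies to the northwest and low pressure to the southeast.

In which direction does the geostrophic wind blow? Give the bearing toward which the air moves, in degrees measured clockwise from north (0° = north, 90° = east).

225°

The pressure-gradient force points toward the southeast (bearing 135°).
Geostrophic balance: in the Northern Hemisphere the Coriolis force deflects motion to the right, so the geostrophic wind blows 90° to the right of the pressure-gradient force (low pressure on the left).
Rotating 135° by 90° clockwise gives 225° — the wind blows toward the southwest.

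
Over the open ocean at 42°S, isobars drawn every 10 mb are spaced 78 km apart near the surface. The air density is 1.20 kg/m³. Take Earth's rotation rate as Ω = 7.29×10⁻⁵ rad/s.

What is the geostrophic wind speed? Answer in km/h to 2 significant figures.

Coriolis parameter at 42°S:
f = 2Ω sin φ = 2 × 7.29×10⁻⁵ × sin 42° = 9.76×10⁻⁵ s⁻¹
Pressure gradient: |∂P/∂n| = 1000 Pa / 78000 m = 1.28×10⁻² Pa/m
Geostrophic balance (pressure-gradient force = Coriolis force):
V_g = (1/(fρ)) |∂P/∂n| = 1.28×10⁻² / (9.76×10⁻⁵ × 1.20) = 110 m/s
Converting: 110 m/s × 3.6 = 390 km/h

390 km/h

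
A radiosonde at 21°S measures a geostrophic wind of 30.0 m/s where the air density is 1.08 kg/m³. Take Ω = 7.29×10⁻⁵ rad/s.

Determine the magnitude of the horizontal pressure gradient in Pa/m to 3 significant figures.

Coriolis parameter at 21°S:
f = 2Ω sin φ = 2 × 7.29×10⁻⁵ × sin 21° = 5.23×10⁻⁵ s⁻¹
Geostrophic balance rearranged: |∂P/∂n| = f ρ V_g
|∂P/∂n| = 5.23×10⁻⁵ × 1.08 × 30.0 = 1.69×10⁻³ Pa/m

1.69×10⁻³ Pa/m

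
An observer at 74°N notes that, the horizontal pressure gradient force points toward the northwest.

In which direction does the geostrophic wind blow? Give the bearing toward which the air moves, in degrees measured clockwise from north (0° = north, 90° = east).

045°

The pressure-gradient force points toward the northwest (bearing 315°).
Geostrophic balance: in the Northern Hemisphere the Coriolis force deflects motion to the right, so the geostrophic wind blows 90° to the right of the pressure-gradient force (low pressure on the left).
Rotating 315° by 90° clockwise gives 045° — the wind blows toward the northeast.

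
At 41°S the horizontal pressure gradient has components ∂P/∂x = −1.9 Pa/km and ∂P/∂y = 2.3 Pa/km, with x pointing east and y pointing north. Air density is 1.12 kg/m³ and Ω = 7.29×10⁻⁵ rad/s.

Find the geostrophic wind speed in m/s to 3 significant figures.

Coriolis parameter at 41°S:
f = 2Ω sin φ = 2 × 7.29×10⁻⁵ × sin 41° = 9.57×10⁻⁵ s⁻¹
In the Southern Hemisphere f is negative: f = −9.57×10⁻⁵ s⁻¹.
Component geostrophic relations (x east, y north):
u_g = −(1/(fρ)) ∂P/∂y,  v_g = (1/(fρ)) ∂P/∂x
u_g = −(2.3×10⁻³)/(−9.57×10⁻⁵ × 1.12) = 21.5 m/s;  v_g = (−1.9×10⁻³)/(−9.57×10⁻⁵ × 1.12) = 17.7 m/s
|V_g| = √(u_g² + v_g²) = 27.8 m/s

27.8 m/s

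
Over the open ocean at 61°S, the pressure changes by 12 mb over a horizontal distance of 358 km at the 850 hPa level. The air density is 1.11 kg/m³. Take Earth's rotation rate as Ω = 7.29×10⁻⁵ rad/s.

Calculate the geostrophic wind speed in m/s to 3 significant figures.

23.7 m/s

Coriolis parameter at 61°S:
f = 2Ω sin φ = 2 × 7.29×10⁻⁵ × sin 61° = 1.28×10⁻⁴ s⁻¹
Pressure gradient: |∂P/∂n| = 1200 Pa / 358000 m = 3.35×10⁻³ Pa/m
Geostrophic balance (pressure-gradient force = Coriolis force):
V_g = (1/(fρ)) |∂P/∂n| = 3.35×10⁻³ / (1.28×10⁻⁴ × 1.11) = 23.7 m/s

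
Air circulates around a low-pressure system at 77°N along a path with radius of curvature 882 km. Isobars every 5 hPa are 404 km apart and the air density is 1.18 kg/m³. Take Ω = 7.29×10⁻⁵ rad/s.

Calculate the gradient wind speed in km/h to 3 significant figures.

25.2 km/h

Coriolis parameter at 77°N:
f = 2Ω sin φ = 2 × 7.29×10⁻⁵ × sin 77° = 1.42×10⁻⁴ s⁻¹
Pressure gradient: |∂P/∂n| = 500 Pa / 404000 m = 1.24×10⁻³ Pa/m
Geostrophic speed: V_g = |∂P/∂n|/(fρ) = 1.24×10⁻³/(1.42×10⁻⁴ × 1.18) = 7.38 m/s
Around a low, centrifugal force acts outward with Coriolis, so pressure-gradient force balances both:
(1/ρ)|∂P/∂n| = fV + V²/R  →  V² + fR·V − fR·V_g = 0
With fR = 1.42×10⁻⁴ × 882×10³ m = 125 m/s:
V = [−fR + √((fR)² + 4 fR V_g)]/2 = [−125 + √(125² + 4×125×7.38)]/2 = 6.99 m/s
Subgeostrophic (V < V_g = 7.38 m/s), as expected around a low.
Converting: 6.99 m/s × 3.6 = 25.2 km/h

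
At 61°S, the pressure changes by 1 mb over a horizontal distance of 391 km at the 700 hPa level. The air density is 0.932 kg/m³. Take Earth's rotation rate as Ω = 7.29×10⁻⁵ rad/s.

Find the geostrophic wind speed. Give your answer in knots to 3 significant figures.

Coriolis parameter at 61°S:
f = 2Ω sin φ = 2 × 7.29×10⁻⁵ × sin 61° = 1.28×10⁻⁴ s⁻¹
Pressure gradient: |∂P/∂n| = 100 Pa / 391000 m = 2.56×10⁻⁴ Pa/m
Geostrophic balance (pressure-gradient force = Coriolis force):
V_g = (1/(fρ)) |∂P/∂n| = 2.56×10⁻⁴ / (1.28×10⁻⁴ × 0.932) = 2.15 m/s
Converting: 2.15 m/s × 1.944 = 4.18 knots

4.18 knots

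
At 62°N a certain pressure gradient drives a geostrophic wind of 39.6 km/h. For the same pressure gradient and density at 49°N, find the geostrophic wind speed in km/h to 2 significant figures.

46 km/h

With the same pressure gradient and density, V_g ∝ 1/f ∝ 1/sin φ.
V₂ = V₁ · sin φ₁ / sin φ₂ = 39.6 × sin 62° / sin 49°
V₂ = 39.6 × 0.8829/0.7547 = 46 km/h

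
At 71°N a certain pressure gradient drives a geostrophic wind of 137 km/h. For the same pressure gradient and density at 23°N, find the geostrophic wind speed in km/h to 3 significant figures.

332 km/h

With the same pressure gradient and density, V_g ∝ 1/f ∝ 1/sin φ.
V₂ = V₁ · sin φ₁ / sin φ₂ = 137 × sin 71° / sin 23°
V₂ = 137 × 0.9455/0.3907 = 332 km/h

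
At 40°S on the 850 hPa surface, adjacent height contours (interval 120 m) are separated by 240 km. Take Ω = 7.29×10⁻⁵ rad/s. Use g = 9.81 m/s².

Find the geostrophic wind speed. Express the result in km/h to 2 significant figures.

190 km/h

Coriolis parameter at 40°S:
f = 2Ω sin φ = 2 × 7.29×10⁻⁵ × sin 40° = 9.37×10⁻⁵ s⁻¹
Height gradient: |∂Z/∂n| = 120 m / 240000 m = 5.00×10⁻⁴
On a pressure surface, geostrophic balance gives V_g = (g/f)|∂Z/∂n|:
V_g = 9.81 × 5.00×10⁻⁴ / 9.37×10⁻⁵ = 52.3 m/s
Converting: 52.3 m/s × 3.6 = 190 km/h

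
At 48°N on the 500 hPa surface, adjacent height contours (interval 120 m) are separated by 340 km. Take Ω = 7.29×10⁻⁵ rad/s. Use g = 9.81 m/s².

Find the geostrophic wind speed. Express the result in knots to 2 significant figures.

Coriolis parameter at 48°N:
f = 2Ω sin φ = 2 × 7.29×10⁻⁵ × sin 48° = 1.08×10⁻⁴ s⁻¹
Height gradient: |∂Z/∂n| = 120 m / 340000 m = 3.53×10⁻⁴
On a pressure surface, geostrophic balance gives V_g = (g/f)|∂Z/∂n|:
V_g = 9.81 × 3.53×10⁻⁴ / 1.08×10⁻⁴ = 32.0 m/s
Converting: 32.0 m/s × 1.944 = 62 knots

62 knots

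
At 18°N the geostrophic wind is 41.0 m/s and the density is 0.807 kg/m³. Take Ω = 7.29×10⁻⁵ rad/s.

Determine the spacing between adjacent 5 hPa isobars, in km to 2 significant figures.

340 km

Coriolis parameter at 18°N:
f = 2Ω sin φ = 2 × 7.29×10⁻⁵ × sin 18° = 4.51×10⁻⁵ s⁻¹
Geostrophic balance rearranged: |∂P/∂n| = f ρ V_g
|∂P/∂n| = 4.51×10⁻⁵ × 0.807 × 41.0 = 1.49×10⁻³ Pa/m
Isobar spacing: Δn = ΔP/|∂P/∂n| = 500 Pa / 1.49×10⁻³ Pa/m = 335407 m ≈ 340 km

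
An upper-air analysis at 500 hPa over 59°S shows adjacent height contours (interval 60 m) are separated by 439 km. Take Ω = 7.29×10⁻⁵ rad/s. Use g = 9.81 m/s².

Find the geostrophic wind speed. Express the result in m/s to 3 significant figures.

10.7 m/s

Coriolis parameter at 59°S:
f = 2Ω sin φ = 2 × 7.29×10⁻⁵ × sin 59° = 1.25×10⁻⁴ s⁻¹
Height gradient: |∂Z/∂n| = 60 m / 439000 m = 1.37×10⁻⁴
On a pressure surface, geostrophic balance gives V_g = (g/f)|∂Z/∂n|:
V_g = 9.81 × 1.37×10⁻⁴ / 1.25×10⁻⁴ = 10.7 m/s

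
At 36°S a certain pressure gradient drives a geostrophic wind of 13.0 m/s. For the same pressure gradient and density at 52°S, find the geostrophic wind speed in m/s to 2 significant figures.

With the same pressure gradient and density, V_g ∝ 1/f ∝ 1/sin φ.
V₂ = V₁ · sin φ₁ / sin φ₂ = 13.0 × sin 36° / sin 52°
V₂ = 13.0 × 0.5878/0.7880 = 9.7 m/s

9.7 m/s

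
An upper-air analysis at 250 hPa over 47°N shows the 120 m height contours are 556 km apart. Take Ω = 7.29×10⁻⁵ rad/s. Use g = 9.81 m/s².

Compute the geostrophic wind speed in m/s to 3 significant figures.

Coriolis parameter at 47°N:
f = 2Ω sin φ = 2 × 7.29×10⁻⁵ × sin 47° = 1.07×10⁻⁴ s⁻¹
Height gradient: |∂Z/∂n| = 120 m / 556000 m = 2.16×10⁻⁴
On a pressure surface, geostrophic balance gives V_g = (g/f)|∂Z/∂n|:
V_g = 9.81 × 2.16×10⁻⁴ / 1.07×10⁻⁴ = 19.9 m/s

19.9 m/s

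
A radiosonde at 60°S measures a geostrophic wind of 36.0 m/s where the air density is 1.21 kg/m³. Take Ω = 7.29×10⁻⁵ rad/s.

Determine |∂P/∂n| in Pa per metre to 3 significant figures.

5.50×10⁻³ Pa/m

Coriolis parameter at 60°S:
f = 2Ω sin φ = 2 × 7.29×10⁻⁵ × sin 60° = 1.26×10⁻⁴ s⁻¹
Geostrophic balance rearranged: |∂P/∂n| = f ρ V_g
|∂P/∂n| = 1.26×10⁻⁴ × 1.21 × 36.0 = 5.50×10⁻³ Pa/m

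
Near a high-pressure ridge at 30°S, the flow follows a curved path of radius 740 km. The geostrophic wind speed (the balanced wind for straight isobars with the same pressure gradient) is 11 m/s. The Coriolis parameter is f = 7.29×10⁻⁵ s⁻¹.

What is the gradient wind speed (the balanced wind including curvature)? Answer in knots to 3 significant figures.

29.9 knots

Around a high, pressure-gradient force acts outward with centrifugal, so Coriolis balances both:
fV = (1/ρ)|∂P/∂n| + V²/R  →  V² − fR·V + fR·V_g = 0
With fR = 7.29×10⁻⁵ × 740×10³ m = 53.9 m/s:
V = [fR − √((fR)² − 4 fR V_g)]/2 = [53.9 − √(53.9² − 4×53.9×11)]/2 = 15.4 m/s
Supergeostrophic (V > V_g = 11 m/s), as expected around a high.
Converting: 15.4 m/s × 1.944 = 29.9 knots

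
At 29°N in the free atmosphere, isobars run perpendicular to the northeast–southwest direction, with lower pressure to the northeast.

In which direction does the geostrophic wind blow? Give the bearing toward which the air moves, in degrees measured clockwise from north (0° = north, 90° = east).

135°

The pressure-gradient force points toward the northeast (bearing 045°).
Geostrophic balance: in the Northern Hemisphere the Coriolis force deflects motion to the right, so the geostrophic wind blows 90° to the right of the pressure-gradient force (low pressure on the left).
Rotating 045° by 90° clockwise gives 135° — the wind blows toward the southeast.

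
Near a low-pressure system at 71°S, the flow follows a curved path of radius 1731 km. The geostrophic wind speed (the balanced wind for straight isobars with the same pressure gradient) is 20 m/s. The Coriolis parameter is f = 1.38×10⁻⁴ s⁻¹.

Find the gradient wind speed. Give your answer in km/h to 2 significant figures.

Around a low, centrifugal force acts outward with Coriolis, so pressure-gradient force balances both:
(1/ρ)|∂P/∂n| = fV + V²/R  →  V² + fR·V − fR·V_g = 0
With fR = 1.38×10⁻⁴ × 1731×10³ m = 239 m/s:
V = [−fR + √((fR)² + 4 fR V_g)]/2 = [−239 + √(239² + 4×239×20)]/2 = 18.6 m/s
Subgeostrophic (V < V_g = 20 m/s), as expected around a low.
Converting: 18.6 m/s × 3.6 = 67 km/h

67 km/h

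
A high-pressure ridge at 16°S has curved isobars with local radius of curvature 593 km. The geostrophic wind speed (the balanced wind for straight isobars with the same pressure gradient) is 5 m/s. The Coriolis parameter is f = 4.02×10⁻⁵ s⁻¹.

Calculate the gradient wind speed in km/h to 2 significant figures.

Around a high, pressure-gradient force acts outward with centrifugal, so Coriolis balances both:
fV = (1/ρ)|∂P/∂n| + V²/R  →  V² − fR·V + fR·V_g = 0
With fR = 4.02×10⁻⁵ × 593×10³ m = 23.8 m/s:
V = [fR − √((fR)² − 4 fR V_g)]/2 = [23.8 − √(23.8² − 4×23.8×5)]/2 = 7.14 m/s
Supergeostrophic (V > V_g = 5 m/s), as expected around a high.
Converting: 7.14 m/s × 3.6 = 26 km/h

26 km/h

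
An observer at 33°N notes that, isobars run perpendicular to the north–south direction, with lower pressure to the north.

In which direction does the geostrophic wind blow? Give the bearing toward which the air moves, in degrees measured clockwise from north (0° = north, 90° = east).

The pressure-gradient force points toward the north (bearing 000°).
Geostrophic balance: in the Northern Hemisphere the Coriolis force deflects motion to the right, so the geostrophic wind blows 90° to the right of the pressure-gradient force (low pressure on the left).
Rotating 000° by 90° clockwise gives 090° — the wind blows toward the east.

090°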